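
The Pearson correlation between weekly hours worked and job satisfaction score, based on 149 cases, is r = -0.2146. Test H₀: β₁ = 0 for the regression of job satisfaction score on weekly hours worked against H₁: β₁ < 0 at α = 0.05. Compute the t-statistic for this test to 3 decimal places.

t = -2.664

t = r·√(n − 2)/√(1 − r²) = -0.2146·√147/√0.953947 = -2.664.
df = n − 2 = 147.
One-sided p ≈ 0.0043, which is < 0.05, so reject H₀.
There is evidence of a linear association between weekly hours worked and job satisfaction score.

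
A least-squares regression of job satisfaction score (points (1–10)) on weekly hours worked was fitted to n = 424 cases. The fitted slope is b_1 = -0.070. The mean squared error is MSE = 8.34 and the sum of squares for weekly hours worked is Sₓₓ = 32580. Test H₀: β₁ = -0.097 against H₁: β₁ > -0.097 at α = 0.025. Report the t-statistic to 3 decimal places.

t = 1.688

SE(b_1) = √(MSE/Sₓₓ) = √(8.34/32580) = 0.0159995.
t = (-0.070 − (-0.097)) / 0.0159995 = 1.688.
df = n − 2 = 422.
One-sided p ≈ 0.0461, which is ≥ 0.025, so fail to reject H₀.
The data do not give significant evidence that the true slope on weekly hours worked exceeds -0.097 points (1–10) per unit.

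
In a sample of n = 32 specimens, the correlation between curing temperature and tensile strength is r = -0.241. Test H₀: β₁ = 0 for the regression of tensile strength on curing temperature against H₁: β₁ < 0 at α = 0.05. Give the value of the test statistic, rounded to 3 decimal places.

t = r·√(n − 2)/√(1 − r²) = -0.241·√30/√0.941919 = -1.360.
df = n − 2 = 30.
One-sided p ≈ 0.0920, which is ≥ 0.05, so fail to reject H₀.
The data do not give significant evidence of a linear association between curing temperature and tensile strength.

t = -1.360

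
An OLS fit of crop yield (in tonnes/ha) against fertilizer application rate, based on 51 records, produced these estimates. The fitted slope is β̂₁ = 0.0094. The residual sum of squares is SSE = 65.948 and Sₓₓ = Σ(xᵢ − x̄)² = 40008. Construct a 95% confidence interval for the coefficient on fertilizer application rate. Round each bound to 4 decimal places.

MSE = SSE/(n − 2) = 65.948/49 = 1.34588.
SE(β̂₁) = √(MSE/Sₓₓ) = √(1.34588/40008) = 0.00580002.
df = n − 2 = 49.
t* = t_{0.025, 49} = 2.009575.
Margin = t* × SE = 2.009575 × 0.00580002 = 0.011656.
CI: 0.0094 ± 0.011656 → (-0.0023, 0.0211).
With 95% confidence, each one-unit increase in fertilizer application rate is associated with a change of between -0.0023 and 0.0211 tonnes/ha in crop yield.

(-0.0023, 0.0211)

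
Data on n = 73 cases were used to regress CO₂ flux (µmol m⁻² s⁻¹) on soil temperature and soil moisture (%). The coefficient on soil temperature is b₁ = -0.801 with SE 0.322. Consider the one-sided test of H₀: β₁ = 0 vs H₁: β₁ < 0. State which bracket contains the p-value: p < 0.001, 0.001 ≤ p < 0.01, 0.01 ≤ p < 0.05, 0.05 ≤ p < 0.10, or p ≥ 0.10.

0.001 ≤ p < 0.01

t = -0.801 / 0.322 = -2.488.
df = n − k − 1 = 73 − 2 − 1 = 70.
One-sided p = P(T_{70} < t) ≈ 0.0076.
So 0.001 ≤ p < 0.01.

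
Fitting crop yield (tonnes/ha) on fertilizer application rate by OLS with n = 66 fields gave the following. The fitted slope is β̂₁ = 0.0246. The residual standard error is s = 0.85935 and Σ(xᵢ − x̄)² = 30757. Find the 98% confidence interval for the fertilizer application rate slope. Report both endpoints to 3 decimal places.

SE(β̂₁) = s/√Sₓₓ = 0.85935/√30757 = 0.00490002.
df = n − 2 = 64.
t* = t_{0.01, 64} = 2.386037.
Margin = t* × SE = 2.386037 × 0.00490002 = 0.01169.
CI: 0.0246 ± 0.01169 → (0.013, 0.036).
With 98% confidence, each one-unit increase in fertilizer application rate is associated with a change of between 0.013 and 0.036 tonnes/ha in crop yield.

(0.013, 0.036)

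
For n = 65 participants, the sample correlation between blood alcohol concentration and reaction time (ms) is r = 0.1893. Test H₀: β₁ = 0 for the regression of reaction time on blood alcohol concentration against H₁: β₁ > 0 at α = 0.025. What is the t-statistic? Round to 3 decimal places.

t = r·√(n − 2)/√(1 − r²) = 0.1893·√63/√0.964166 = 1.530.
df = n − 2 = 63.
One-sided p ≈ 0.0655, which is ≥ 0.025, so fail to reject H₀.
The data do not give significant evidence of a linear association between blood alcohol concentration and reaction time.

t = 1.530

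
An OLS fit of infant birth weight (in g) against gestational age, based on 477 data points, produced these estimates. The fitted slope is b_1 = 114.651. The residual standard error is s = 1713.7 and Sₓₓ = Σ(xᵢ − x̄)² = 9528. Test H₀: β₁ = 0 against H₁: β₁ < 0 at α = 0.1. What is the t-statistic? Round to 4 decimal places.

SE(b_1) = s/√Sₓₓ = 1713.7/√9528 = 17.5563.
t = 114.651 / 17.5563 = 6.5305.
df = n − 2 = 475.
One-sided p ≈ 1.0000, which is ≥ 0.1, so fail to reject H₀.
The data do not give significant evidence that the true slope on gestational age is negative.

t = 6.5305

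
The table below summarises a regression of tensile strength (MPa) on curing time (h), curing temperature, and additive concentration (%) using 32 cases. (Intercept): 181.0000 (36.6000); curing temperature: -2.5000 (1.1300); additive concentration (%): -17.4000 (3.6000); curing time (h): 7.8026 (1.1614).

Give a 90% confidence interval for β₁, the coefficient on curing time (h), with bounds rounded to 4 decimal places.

Read off: b = 7.8026, SE = 1.1614 for curing time (h).
df = n − k − 1 = 32 − 3 − 1 = 28.
t* = t_{0.05, 28} = 1.701131.
Margin = t* × SE = 1.701131 × 1.1614 = 1.975693.
CI: 7.8026 ± 1.975693 → (5.8269, 9.7783).

(5.8269, 9.7783)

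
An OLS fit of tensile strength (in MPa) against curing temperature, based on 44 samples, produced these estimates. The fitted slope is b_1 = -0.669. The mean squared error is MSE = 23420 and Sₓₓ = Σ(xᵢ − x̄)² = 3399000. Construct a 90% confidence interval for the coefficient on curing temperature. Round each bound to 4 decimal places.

SE(b_1) = √(MSE/Sₓₓ) = √(23420/3399000) = 0.0830076.
df = n − 2 = 42.
t* = t_{0.05, 42} = 1.681952.
Margin = t* × SE = 1.681952 × 0.0830076 = 0.139615.
CI: -0.669 ± 0.139615 → (-0.8086, -0.5294).
With 90% confidence, each one-unit increase in curing temperature is associated with a change of between -0.8086 and -0.5294 MPa in tensile strength.

(-0.8086, -0.5294)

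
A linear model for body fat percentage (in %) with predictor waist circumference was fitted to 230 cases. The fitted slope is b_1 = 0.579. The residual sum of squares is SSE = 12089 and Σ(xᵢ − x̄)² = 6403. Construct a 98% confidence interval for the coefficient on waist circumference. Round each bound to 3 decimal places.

(0.366, 0.792)

MSE = SSE/(n − 2) = 12089/228 = 53.0219.
SE(b_1) = √(MSE/Sₓₓ) = √(53.0219/6403) = 0.0909989.
df = n − 2 = 228.
t* = t_{0.01, 228} = 2.342814.
Margin = t* × SE = 2.342814 × 0.0909989 = 0.21319.
CI: 0.579 ± 0.21319 → (0.366, 0.792).
With 98% confidence, each one-unit increase in waist circumference is associated with a change of between 0.366 and 0.792 % in body fat percentage.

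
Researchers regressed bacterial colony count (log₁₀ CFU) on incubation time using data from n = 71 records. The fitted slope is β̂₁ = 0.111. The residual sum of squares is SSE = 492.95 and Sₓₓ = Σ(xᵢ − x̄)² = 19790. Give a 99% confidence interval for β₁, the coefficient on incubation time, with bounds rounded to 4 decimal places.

MSE = SSE/(n − 2) = 492.95/69 = 7.1442.
SE(β̂₁) = √(MSE/Sₓₓ) = √(7.1442/19790) = 0.019.
df = n − 2 = 69.
t* = t_{0.005, 69} = 2.648977.
Margin = t* × SE = 2.648977 × 0.019 = 0.050331.
CI: 0.111 ± 0.050331 → (0.0607, 0.1613).
With 99% confidence, each one-unit increase in incubation time is associated with a change of between 0.0607 and 0.1613 log₁₀ CFU in bacterial colony count.

(0.0607, 0.1613)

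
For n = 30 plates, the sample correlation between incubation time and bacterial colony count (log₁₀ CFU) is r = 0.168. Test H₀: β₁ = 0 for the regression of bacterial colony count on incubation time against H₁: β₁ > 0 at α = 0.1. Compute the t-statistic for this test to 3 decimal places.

t = r·√(n − 2)/√(1 − r²) = 0.168·√28/√0.971776 = 0.902.
df = n − 2 = 28.
One-sided p ≈ 0.1874, which is ≥ 0.1, so fail to reject H₀.
The data do not give significant evidence of a linear association between incubation time and bacterial colony count.

t = 0.902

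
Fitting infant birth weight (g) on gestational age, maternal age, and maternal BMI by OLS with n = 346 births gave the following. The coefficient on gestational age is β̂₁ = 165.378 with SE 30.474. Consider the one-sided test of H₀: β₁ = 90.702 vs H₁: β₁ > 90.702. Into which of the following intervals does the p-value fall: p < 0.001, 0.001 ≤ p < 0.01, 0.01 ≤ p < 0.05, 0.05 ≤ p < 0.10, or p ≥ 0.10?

0.001 ≤ p < 0.01

t = (165.378 − 90.702) / 30.474 = 2.450.
df = n − k − 1 = 346 − 3 − 1 = 342.
One-sided p = P(T_{342} > t) ≈ 0.0074.
So 0.001 ≤ p < 0.01.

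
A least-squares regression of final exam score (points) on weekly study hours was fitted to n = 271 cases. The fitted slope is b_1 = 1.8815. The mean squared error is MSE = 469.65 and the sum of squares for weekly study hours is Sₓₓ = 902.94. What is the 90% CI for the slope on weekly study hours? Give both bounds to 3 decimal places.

(0.691, 3.072)

SE(b_1) = √(MSE/Sₓₓ) = √(469.65/902.94) = 0.721203.
df = n − 2 = 269.
t* = t_{0.05, 269} = 1.650538.
Margin = t* × SE = 1.650538 × 0.721203 = 1.19037.
CI: 1.8815 ± 1.19037 → (0.691, 3.072).
With 90% confidence, each one-unit increase in weekly study hours is associated with a change of between 0.691 and 3.072 points in final exam score.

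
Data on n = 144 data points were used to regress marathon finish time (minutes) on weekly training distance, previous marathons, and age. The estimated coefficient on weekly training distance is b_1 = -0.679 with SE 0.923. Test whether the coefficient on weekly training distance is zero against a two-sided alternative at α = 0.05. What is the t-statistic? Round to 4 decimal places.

t = -0.7356

H₀: β₁ = 0 vs H₁: β₁ ≠ 0.
t = (b_1 − β₁⁰)/SE = -0.679 / 0.923 = -0.7356.
df = n − k − 1 = 144 − 3 − 1 = 140.
Two-sided p ≈ 0.4632, which is ≥ 0.05, so fail to reject H₀.
The data do not give significant evidence of an association between weekly training distance and marathon finish time, after adjusting for the other predictors.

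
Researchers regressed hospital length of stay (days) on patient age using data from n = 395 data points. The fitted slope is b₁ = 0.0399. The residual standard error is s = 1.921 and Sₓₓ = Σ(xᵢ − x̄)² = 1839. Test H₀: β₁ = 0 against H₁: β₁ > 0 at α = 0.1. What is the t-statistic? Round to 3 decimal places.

SE(b₁) = s/√Sₓₓ = 1.921/√1839 = 0.0447957.
t = 0.0399 / 0.0447957 = 0.891.
df = n − 2 = 393.
One-sided p ≈ 0.1868, which is ≥ 0.1, so fail to reject H₀.
The data do not give significant evidence that the true slope on patient age is positive.

t = 0.891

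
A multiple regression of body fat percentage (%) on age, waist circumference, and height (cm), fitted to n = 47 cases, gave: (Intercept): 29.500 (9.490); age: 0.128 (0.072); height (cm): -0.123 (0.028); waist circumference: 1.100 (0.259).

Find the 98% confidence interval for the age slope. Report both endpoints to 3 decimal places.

(-0.046, 0.302)

Read off: b = 0.128, SE = 0.072 for age.
df = n − k − 1 = 47 − 3 − 1 = 43.
t* = t_{0.01, 43} = 2.41625.
Margin = t* × SE = 2.41625 × 0.072 = 0.17397.
CI: 0.128 ± 0.17397 → (-0.046, 0.302).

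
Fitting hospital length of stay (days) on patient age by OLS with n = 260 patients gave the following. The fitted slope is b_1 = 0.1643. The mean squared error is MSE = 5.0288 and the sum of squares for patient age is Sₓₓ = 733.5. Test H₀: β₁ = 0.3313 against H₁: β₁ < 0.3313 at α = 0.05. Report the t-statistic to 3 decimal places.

SE(b_1) = √(MSE/Sₓₓ) = √(5.0288/733.5) = 0.0828003.
t = (0.1643 − 0.3313) / 0.0828003 = -2.017.
df = n − 2 = 258.
One-sided p ≈ 0.0224, which is < 0.05, so reject H₀.
There is evidence that the true slope on patient age is below 0.3313 days per unit.

t = -2.017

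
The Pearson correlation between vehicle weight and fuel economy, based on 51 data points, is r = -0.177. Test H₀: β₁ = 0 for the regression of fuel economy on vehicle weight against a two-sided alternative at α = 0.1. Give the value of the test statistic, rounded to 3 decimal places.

t = r·√(n − 2)/√(1 − r²) = -0.177·√49/√0.968671 = -1.259.
df = n − 2 = 49.
Two-sided p ≈ 0.2140, which is ≥ 0.1, so fail to reject H₀.
The data do not give significant evidence of a linear association between vehicle weight and fuel economy.

t = -1.259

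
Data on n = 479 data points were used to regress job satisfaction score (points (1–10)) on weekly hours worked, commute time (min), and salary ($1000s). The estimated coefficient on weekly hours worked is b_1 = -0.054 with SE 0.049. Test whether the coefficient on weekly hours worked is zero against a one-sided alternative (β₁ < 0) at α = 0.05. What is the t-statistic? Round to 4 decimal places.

H₀: β₁ = 0 vs H₁: β₁ < 0.
t = (b_1 − β₁⁰)/SE = -0.054 / 0.049 = -1.1020.
df = n − k − 1 = 479 − 3 − 1 = 475.
One-sided p ≈ 0.1355, which is ≥ 0.05, so fail to reject H₀.
The data do not give significant evidence that the true slope on weekly hours worked is negative, holding the other predictors fixed.

t = -1.1020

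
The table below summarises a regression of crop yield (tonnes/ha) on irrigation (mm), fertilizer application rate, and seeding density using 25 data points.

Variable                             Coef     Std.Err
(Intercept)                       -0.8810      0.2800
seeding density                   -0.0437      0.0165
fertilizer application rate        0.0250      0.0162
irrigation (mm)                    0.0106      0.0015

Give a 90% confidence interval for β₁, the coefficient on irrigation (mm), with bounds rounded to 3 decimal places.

(0.008, 0.013)

Read off: b = 0.0106, SE = 0.0015 for irrigation (mm).
df = n − k − 1 = 25 − 3 − 1 = 21.
t* = t_{0.05, 21} = 1.720743.
Margin = t* × SE = 1.720743 × 0.0015 = 0.00258.
CI: 0.0106 ± 0.00258 → (0.008, 0.013).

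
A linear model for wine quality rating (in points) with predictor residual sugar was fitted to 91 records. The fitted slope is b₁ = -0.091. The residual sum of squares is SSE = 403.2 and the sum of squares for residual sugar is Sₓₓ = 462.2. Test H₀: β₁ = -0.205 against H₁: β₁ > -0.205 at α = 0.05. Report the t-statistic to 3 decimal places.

t = 1.151

MSE = SSE/(n − 2) = 403.2/89 = 4.53034.
SE(b₁) = √(MSE/Sₓₓ) = √(4.53034/462.2) = 0.0990034.
t = (-0.091 − (-0.205)) / 0.0990034 = 1.151.
df = n − 2 = 89.
One-sided p ≈ 0.1263, which is ≥ 0.05, so fail to reject H₀.
The data do not give significant evidence that the true slope on residual sugar exceeds -0.205 points per unit.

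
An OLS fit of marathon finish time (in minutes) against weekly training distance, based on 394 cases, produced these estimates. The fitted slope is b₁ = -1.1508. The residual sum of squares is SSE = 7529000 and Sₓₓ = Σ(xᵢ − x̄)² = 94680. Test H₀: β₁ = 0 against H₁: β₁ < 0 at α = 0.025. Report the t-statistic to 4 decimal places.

t = -2.5551

MSE = SSE/(n − 2) = 7529000/392 = 19206.6.
SE(b₁) = √(MSE/Sₓₓ) = √(19206.6/94680) = 0.450398.
t = -1.1508 / 0.450398 = -2.5551.
df = n − 2 = 392.
One-sided p ≈ 0.0055, which is < 0.025, so reject H₀.
There is evidence that the true slope on weekly training distance is negative.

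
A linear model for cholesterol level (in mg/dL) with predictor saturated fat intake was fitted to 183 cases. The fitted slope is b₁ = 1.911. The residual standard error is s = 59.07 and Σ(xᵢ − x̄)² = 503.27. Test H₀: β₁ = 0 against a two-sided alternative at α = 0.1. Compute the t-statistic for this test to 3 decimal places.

SE(b₁) = s/√Sₓₓ = 59.07/√503.27 = 2.63309.
t = 1.911 / 2.63309 = 0.726.
df = n − 2 = 181.
Two-sided p ≈ 0.4689, which is ≥ 0.1, so fail to reject H₀.
The data do not give significant evidence of an association between saturated fat intake and cholesterol level.

t = 0.726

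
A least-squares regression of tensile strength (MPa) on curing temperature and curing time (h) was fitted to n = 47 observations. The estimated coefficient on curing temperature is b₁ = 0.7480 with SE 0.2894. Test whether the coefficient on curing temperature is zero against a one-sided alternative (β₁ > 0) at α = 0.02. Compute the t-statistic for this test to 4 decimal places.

t = 2.5847

H₀: β₁ = 0 vs H₁: β₁ > 0.
t = (b₁ − β₁⁰)/SE = 0.7480 / 0.2894 = 2.5847.
df = n − k − 1 = 47 − 2 − 1 = 44.
One-sided p ≈ 0.0066, which is < 0.02, so reject H₀.
There is evidence that the true slope on curing temperature is positive, holding the other predictors fixed.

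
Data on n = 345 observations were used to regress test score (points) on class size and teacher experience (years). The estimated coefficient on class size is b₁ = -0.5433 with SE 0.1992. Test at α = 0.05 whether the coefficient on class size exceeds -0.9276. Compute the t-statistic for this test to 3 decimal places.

H₀: β₁ = -0.9276 vs H₁: β₁ > -0.9276.
t = (b₁ − β₁⁰)/SE = (-0.5433 − (-0.9276)) / 0.1992 = 1.929.
df = n − k − 1 = 345 − 2 − 1 = 342.
One-sided p ≈ 0.0273, which is < 0.05, so reject H₀.
There is evidence that the true slope on class size exceeds -0.9276 points per unit, holding the other predictors fixed.

t = 1.929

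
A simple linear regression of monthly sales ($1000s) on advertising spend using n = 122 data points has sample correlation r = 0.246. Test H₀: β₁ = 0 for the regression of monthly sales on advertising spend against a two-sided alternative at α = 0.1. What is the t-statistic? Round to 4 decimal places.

t = 2.7802

t = r·√(n − 2)/√(1 − r²) = 0.246·√120/√0.939484 = 2.7802.
df = n − 2 = 120.
Two-sided p ≈ 0.0063, which is < 0.1, so reject H₀.
There is evidence of a linear association between advertising spend and monthly sales.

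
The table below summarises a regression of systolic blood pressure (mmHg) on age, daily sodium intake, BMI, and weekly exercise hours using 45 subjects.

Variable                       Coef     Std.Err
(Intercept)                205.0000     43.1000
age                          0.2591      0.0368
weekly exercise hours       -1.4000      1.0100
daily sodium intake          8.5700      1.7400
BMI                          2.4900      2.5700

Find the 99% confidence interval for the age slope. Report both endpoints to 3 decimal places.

(0.160, 0.359)

Read off: b = 0.2591, SE = 0.0368 for age.
df = n − k − 1 = 45 − 4 − 1 = 40.
t* = t_{0.005, 40} = 2.704459.
Margin = t* × SE = 2.704459 × 0.0368 = 0.09952.
CI: 0.2591 ± 0.09952 → (0.160, 0.359).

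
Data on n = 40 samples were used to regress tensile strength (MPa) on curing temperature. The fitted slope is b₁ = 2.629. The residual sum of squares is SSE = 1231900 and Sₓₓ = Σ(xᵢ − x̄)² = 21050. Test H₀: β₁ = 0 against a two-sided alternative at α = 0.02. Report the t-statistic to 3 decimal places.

MSE = SSE/(n − 2) = 1231900/38 = 32418.4.
SE(b₁) = √(MSE/Sₓₓ) = √(32418.4/21050) = 1.24099.
t = 2.629 / 1.24099 = 2.118.
df = n − 2 = 38.
Two-sided p ≈ 0.0407, which is ≥ 0.02, so fail to reject H₀.
The data do not give significant evidence of an association between curing temperature and tensile strength.

t = 2.118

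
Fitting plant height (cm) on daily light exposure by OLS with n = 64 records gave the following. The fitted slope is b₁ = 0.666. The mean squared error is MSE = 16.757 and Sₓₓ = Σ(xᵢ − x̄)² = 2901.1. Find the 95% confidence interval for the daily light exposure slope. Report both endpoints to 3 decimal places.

SE(b₁) = √(MSE/Sₓₓ) = √(16.757/2901.1) = 0.0760006.
df = n − 2 = 62.
t* = t_{0.025, 62} = 1.998972.
Margin = t* × SE = 1.998972 × 0.0760006 = 0.15192.
CI: 0.666 ± 0.15192 → (0.514, 0.818).
With 95% confidence, each one-unit increase in daily light exposure is associated with a change of between 0.514 and 0.818 cm in plant height.

(0.514, 0.818)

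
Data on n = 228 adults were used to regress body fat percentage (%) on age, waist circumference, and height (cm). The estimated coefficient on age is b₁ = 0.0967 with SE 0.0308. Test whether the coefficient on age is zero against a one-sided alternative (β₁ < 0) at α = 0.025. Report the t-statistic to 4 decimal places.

H₀: β₁ = 0 vs H₁: β₁ < 0.
t = (b₁ − β₁⁰)/SE = 0.0967 / 0.0308 = 3.1396.
df = n − k − 1 = 228 − 3 − 1 = 224.
One-sided p ≈ 0.9990, which is ≥ 0.025, so fail to reject H₀.
The data do not give significant evidence that the true slope on age is negative, holding the other predictors fixed.

t = 3.1396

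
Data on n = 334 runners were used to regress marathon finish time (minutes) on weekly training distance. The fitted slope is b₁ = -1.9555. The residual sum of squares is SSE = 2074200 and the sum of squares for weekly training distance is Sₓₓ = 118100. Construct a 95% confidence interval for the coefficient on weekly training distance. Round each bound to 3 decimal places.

MSE = SSE/(n − 2) = 2074200/332 = 6247.59.
SE(b₁) = √(MSE/Sₓₓ) = √(6247.59/118100) = 0.230002.
df = n − 2 = 332.
t* = t_{0.025, 332} = 1.967135.
Margin = t* × SE = 1.967135 × 0.230002 = 0.45244.
CI: -1.9555 ± 0.45244 → (-2.408, -1.503).
With 95% confidence, each one-unit increase in weekly training distance is associated with a change of between -2.408 and -1.503 minutes in marathon finish time.

(-2.408, -1.503)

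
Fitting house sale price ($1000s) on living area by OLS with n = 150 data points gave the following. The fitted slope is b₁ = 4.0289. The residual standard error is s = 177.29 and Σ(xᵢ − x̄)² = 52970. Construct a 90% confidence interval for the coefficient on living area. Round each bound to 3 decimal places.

(2.754, 5.304)

SE(b₁) = s/√Sₓₓ = 177.29/√52970 = 0.770317.
df = n − 2 = 148.
t* = t_{0.05, 148} = 1.655215.
Margin = t* × SE = 1.655215 × 0.770317 = 1.27504.
CI: 4.0289 ± 1.27504 → (2.754, 5.304).
With 90% confidence, each one-unit increase in living area is associated with a change of between 2.754 and 5.304 $1000s in house sale price.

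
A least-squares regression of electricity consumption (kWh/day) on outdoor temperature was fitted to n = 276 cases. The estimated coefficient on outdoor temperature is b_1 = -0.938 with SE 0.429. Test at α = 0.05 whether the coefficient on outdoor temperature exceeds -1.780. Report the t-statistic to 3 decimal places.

H₀: β₁ = -1.780 vs H₁: β₁ > -1.780.
t = (b_1 − β₁⁰)/SE = (-0.938 − (-1.780)) / 0.429 = 1.963.
df = n − 2 = 276 − 2 = 274.
One-sided p ≈ 0.0253, which is < 0.05, so reject H₀.
There is evidence that the true slope on outdoor temperature exceeds -1.780 kWh/day per unit.

t = 1.963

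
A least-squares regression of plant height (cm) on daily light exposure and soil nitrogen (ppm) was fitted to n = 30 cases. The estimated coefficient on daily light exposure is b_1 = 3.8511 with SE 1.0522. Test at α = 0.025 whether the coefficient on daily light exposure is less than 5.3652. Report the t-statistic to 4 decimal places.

t = -1.4390

H₀: β₁ = 5.3652 vs H₁: β₁ < 5.3652.
t = (b_1 − β₁⁰)/SE = (3.8511 − 5.3652) / 1.0522 = -1.4390.
df = n − k − 1 = 30 − 2 − 1 = 27.
One-sided p ≈ 0.0808, which is ≥ 0.025, so fail to reject H₀.
The data do not give significant evidence that the true slope on daily light exposure is below 5.3652 cm per unit, holding the other predictors fixed.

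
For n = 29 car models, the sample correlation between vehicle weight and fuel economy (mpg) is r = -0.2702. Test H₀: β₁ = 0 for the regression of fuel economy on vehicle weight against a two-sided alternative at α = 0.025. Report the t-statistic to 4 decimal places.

t = -1.4582

t = r·√(n − 2)/√(1 − r²) = -0.2702·√27/√0.926992 = -1.4582.
df = n − 2 = 27.
Two-sided p ≈ 0.1563, which is ≥ 0.025, so fail to reject H₀.
The data do not give significant evidence of a linear association between vehicle weight and fuel economy.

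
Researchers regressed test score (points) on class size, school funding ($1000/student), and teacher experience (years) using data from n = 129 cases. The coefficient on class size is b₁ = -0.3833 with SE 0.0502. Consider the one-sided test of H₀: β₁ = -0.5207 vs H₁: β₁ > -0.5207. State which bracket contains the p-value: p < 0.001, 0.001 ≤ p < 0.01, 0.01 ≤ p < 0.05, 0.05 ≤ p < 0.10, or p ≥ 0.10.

0.001 ≤ p < 0.01

t = (-0.3833 − (-0.5207)) / 0.0502 = 2.737.
df = n − k − 1 = 129 − 3 − 1 = 125.
One-sided p = P(T_{125} > t) ≈ 0.0036.
So 0.001 ≤ p < 0.01.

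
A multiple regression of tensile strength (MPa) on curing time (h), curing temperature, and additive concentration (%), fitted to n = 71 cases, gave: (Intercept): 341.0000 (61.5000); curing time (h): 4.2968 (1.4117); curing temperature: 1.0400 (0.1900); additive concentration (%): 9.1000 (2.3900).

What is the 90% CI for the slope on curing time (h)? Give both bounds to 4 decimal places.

Read off: b = 4.2968, SE = 1.4117 for curing time (h).
df = n − k − 1 = 71 − 3 − 1 = 67.
t* = t_{0.05, 67} = 1.667916.
Margin = t* × SE = 1.667916 × 1.4117 = 2.354597.
CI: 4.2968 ± 2.354597 → (1.9422, 6.6514).

(1.9422, 6.6514)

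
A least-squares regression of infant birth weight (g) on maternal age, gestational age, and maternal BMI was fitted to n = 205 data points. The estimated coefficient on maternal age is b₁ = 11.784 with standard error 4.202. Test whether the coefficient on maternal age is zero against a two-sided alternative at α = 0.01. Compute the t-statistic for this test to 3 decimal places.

H₀: β₁ = 0 vs H₁: β₁ ≠ 0.
t = (b₁ − β₁⁰)/SE = 11.784 / 4.202 = 2.804.
df = n − k − 1 = 205 − 3 − 1 = 201.
Two-sided p ≈ 0.0055, which is < 0.01, so reject H₀.
There is evidence that maternal age is associated with infant birth weight, holding the other predictors fixed.

t = 2.804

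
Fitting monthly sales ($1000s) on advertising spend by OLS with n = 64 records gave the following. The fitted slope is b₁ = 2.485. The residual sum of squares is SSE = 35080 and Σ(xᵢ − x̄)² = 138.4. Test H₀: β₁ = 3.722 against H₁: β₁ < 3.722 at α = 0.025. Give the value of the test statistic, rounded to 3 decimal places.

t = -0.612

MSE = SSE/(n − 2) = 35080/62 = 565.806.
SE(b₁) = √(MSE/Sₓₓ) = √(565.806/138.4) = 2.02193.
t = (2.485 − 3.722) / 2.02193 = -0.612.
df = n − 2 = 62.
One-sided p ≈ 0.2715, which is ≥ 0.025, so fail to reject H₀.
The data do not give significant evidence that the true slope on advertising spend is below 3.722 $1000s per unit.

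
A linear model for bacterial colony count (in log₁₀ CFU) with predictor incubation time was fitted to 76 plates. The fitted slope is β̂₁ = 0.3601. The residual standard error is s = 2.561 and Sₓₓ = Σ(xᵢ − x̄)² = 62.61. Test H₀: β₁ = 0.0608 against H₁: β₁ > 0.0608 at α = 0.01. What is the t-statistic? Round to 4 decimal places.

t = 0.9247

SE(β̂₁) = s/√Sₓₓ = 2.561/√62.61 = 0.323659.
t = (0.3601 − 0.0608) / 0.323659 = 0.9247.
df = n − 2 = 74.
One-sided p ≈ 0.1791, which is ≥ 0.01, so fail to reject H₀.
The data do not give significant evidence that the true slope on incubation time exceeds 0.0608 log₁₀ CFU per unit.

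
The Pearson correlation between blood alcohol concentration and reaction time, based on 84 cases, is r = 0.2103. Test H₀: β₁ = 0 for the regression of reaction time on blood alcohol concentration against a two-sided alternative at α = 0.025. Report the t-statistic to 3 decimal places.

t = r·√(n − 2)/√(1 − r²) = 0.2103·√82/√0.955774 = 1.948.
df = n − 2 = 82.
Two-sided p ≈ 0.0548, which is ≥ 0.025, so fail to reject H₀.
The data do not give significant evidence of a linear association between blood alcohol concentration and reaction time.

t = 1.948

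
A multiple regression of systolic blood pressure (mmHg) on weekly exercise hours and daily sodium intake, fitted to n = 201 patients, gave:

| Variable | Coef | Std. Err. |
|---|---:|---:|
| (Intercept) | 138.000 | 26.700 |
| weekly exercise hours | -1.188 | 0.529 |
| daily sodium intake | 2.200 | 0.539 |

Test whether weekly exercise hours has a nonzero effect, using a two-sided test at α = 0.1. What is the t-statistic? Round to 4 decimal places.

Read off: b = -1.188, SE = 0.529 for weekly exercise hours.
H₀: β₁ = 0 vs H₁: β₁ ≠ 0.
t = -1.188 / 0.529 = -2.2457.
df = n − k − 1 = 201 − 2 − 1 = 198.
Two-sided p ≈ 0.0258, which is < 0.1, so reject H₀.
There is evidence that weekly exercise hours is associated with systolic blood pressure, holding the other predictors fixed.

t = -2.2457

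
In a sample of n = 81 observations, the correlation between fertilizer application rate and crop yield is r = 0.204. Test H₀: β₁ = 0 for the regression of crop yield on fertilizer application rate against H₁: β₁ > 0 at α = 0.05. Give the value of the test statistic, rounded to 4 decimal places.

t = 1.8521

t = r·√(n − 2)/√(1 − r²) = 0.204·√79/√0.958384 = 1.8521.
df = n − 2 = 79.
One-sided p ≈ 0.0339, which is < 0.05, so reject H₀.
There is evidence of a linear association between fertilizer application rate and crop yield.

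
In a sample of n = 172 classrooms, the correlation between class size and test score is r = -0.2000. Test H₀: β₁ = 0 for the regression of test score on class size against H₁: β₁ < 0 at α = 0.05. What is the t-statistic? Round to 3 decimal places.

t = -2.661

t = r·√(n − 2)/√(1 − r²) = -0.2000·√170/√0.96 = -2.661.
df = n − 2 = 170.
One-sided p ≈ 0.0043, which is < 0.05, so reject H₀.
There is evidence of a linear association between class size and test score.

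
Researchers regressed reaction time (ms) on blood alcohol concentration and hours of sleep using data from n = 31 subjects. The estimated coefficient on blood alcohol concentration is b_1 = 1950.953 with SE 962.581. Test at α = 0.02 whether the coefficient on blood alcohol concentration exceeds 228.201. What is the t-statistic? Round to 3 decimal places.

t = 1.790

H₀: β₁ = 228.201 vs H₁: β₁ > 228.201.
t = (b_1 − β₁⁰)/SE = (1950.953 − 228.201) / 962.581 = 1.790.
df = n − k − 1 = 31 − 2 − 1 = 28.
One-sided p ≈ 0.0422, which is ≥ 0.02, so fail to reject H₀.
The data do not give significant evidence that the true slope on blood alcohol concentration exceeds 228.201 ms per unit, holding the other predictors fixed.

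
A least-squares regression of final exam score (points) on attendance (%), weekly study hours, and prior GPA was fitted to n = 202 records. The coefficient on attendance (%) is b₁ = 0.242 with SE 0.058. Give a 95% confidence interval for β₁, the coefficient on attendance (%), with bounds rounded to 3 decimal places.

(0.128, 0.356)

df = n − k − 1 = 202 − 3 − 1 = 198.
t* = t_{0.025, 198} = 1.972017.
Margin = t* × SE = 1.972017 × 0.058 = 0.11438.
CI: 0.242 ± 0.11438 → (0.128, 0.356).
With 95% confidence, each one-unit increase in attendance (%) is associated with a change of between 0.128 and 0.356 points in final exam score, holding the other predictors fixed.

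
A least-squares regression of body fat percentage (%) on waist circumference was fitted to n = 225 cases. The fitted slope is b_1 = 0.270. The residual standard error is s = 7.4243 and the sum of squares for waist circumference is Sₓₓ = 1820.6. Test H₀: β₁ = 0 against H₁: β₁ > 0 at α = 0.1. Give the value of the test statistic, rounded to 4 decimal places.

SE(b_1) = s/√Sₓₓ = 7.4243/√1820.6 = 0.174.
t = 0.270 / 0.174 = 1.5517.
df = n − 2 = 223.
One-sided p ≈ 0.0611, which is < 0.1, so reject H₀.
There is evidence that the true slope on waist circumference is positive.

t = 1.5517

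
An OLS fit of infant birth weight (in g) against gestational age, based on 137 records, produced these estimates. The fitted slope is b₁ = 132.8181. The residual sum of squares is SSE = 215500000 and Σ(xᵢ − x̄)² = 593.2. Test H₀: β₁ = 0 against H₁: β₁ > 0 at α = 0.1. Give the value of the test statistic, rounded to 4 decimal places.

MSE = SSE/(n − 2) = 215500000/135 = 1.5963e+06.
SE(b₁) = √(MSE/Sₓₓ) = √(1.5963e+06/593.2) = 51.8748.
t = 132.8181 / 51.8748 = 2.5604.
df = n − 2 = 135.
One-sided p ≈ 0.0058, which is < 0.1, so reject H₀.
There is evidence that the true slope on gestational age is positive.

t = 2.5604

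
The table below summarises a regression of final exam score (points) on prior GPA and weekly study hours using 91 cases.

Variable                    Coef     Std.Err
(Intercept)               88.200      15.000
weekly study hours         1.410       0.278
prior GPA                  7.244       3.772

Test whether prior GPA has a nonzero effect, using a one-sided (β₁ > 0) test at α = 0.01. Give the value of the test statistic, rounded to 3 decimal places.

Read off: b = 7.244, SE = 3.772 for prior GPA.
H₀: β₁ = 0 vs H₁: β₁ > 0.
t = 7.244 / 3.772 = 1.920.
df = n − k − 1 = 91 − 2 − 1 = 88.
One-sided p ≈ 0.0290, which is ≥ 0.01, so fail to reject H₀.
The data do not give significant evidence that the true slope on prior GPA is positive, holding the other predictors fixed.

t = 1.920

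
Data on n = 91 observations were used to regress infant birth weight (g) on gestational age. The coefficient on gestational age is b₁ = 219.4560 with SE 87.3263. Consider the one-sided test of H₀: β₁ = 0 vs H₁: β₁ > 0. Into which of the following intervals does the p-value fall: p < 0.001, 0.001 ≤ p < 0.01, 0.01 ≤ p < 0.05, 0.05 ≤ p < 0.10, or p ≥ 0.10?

t = 219.4560 / 87.3263 = 2.513.
df = n − 2 = 91 − 2 = 89.
One-sided p = P(T_{89} > t) ≈ 0.0069.
So 0.001 ≤ p < 0.01.

0.001 ≤ p < 0.01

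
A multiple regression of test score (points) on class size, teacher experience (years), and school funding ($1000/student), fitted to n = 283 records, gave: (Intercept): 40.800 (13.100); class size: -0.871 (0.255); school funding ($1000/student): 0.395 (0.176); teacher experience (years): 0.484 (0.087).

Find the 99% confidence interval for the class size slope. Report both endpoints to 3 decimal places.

(-1.532, -0.210)

Read off: b = -0.871, SE = 0.255 for class size.
df = n − k − 1 = 283 − 3 − 1 = 279.
t* = t_{0.005, 279} = 2.593565.
Margin = t* × SE = 2.593565 × 0.255 = 0.66136.
CI: -0.871 ± 0.66136 → (-1.532, -0.210).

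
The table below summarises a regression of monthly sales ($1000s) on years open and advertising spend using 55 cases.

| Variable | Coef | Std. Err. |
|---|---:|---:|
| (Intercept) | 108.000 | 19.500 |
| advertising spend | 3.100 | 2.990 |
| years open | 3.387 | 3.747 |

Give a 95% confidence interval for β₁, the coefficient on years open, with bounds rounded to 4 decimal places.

Read off: b = 3.387, SE = 3.747 for years open.
df = n − k − 1 = 55 − 2 − 1 = 52.
t* = t_{0.025, 52} = 2.006647.
Margin = t* × SE = 2.006647 × 3.747 = 7.518906.
CI: 3.387 ± 7.518906 → (-4.1319, 10.9059).

(-4.1319, 10.9059)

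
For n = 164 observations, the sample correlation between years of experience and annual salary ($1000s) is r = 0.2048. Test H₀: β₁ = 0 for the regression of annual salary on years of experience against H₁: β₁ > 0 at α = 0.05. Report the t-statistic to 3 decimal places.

t = r·√(n − 2)/√(1 − r²) = 0.2048·√162/√0.958057 = 2.663.
df = n − 2 = 162.
One-sided p ≈ 0.0043, which is < 0.05, so reject H₀.
There is evidence of a linear association between years of experience and annual salary.

t = 2.663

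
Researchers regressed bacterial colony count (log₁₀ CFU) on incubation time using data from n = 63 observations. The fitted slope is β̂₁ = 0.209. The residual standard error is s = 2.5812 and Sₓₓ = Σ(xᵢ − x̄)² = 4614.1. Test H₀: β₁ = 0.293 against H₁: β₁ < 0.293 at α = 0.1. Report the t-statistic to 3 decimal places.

SE(β̂₁) = s/√Sₓₓ = 2.5812/√4614.1 = 0.0379995.
t = (0.209 − 0.293) / 0.0379995 = -2.211.
df = n − 2 = 61.
One-sided p ≈ 0.0154, which is < 0.1, so reject H₀.
There is evidence that the true slope on incubation time is below 0.293 log₁₀ CFU per unit.

t = -2.211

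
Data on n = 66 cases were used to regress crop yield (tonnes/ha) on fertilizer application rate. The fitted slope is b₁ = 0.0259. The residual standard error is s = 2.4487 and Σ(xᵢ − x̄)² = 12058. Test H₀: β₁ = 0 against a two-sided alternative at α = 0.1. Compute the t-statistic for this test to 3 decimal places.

SE(b₁) = s/√Sₓₓ = 2.4487/√12058 = 0.0222996.
t = 0.0259 / 0.0222996 = 1.161.
df = n − 2 = 64.
Two-sided p ≈ 0.2498, which is ≥ 0.1, so fail to reject H₀.
The data do not give significant evidence of an association between fertilizer application rate and crop yield.

t = 1.161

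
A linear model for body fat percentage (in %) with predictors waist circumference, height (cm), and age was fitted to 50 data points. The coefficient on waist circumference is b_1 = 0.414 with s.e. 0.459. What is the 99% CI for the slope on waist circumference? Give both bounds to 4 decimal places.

df = n − k − 1 = 50 − 3 − 1 = 46.
t* = t_{0.005, 46} = 2.687013.
Margin = t* × SE = 2.687013 × 0.459 = 1.233339.
CI: 0.414 ± 1.233339 → (-0.8193, 1.6473).
With 99% confidence, each one-unit increase in waist circumference is associated with a change of between -0.8193 and 1.6473 % in body fat percentage, holding the other predictors fixed.

(-0.8193, 1.6473)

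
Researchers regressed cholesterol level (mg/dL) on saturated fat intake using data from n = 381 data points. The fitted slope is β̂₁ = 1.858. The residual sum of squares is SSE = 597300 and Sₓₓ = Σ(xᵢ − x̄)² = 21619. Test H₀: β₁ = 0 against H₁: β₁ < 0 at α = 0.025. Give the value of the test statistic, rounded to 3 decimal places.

MSE = SSE/(n − 2) = 597300/379 = 1575.99.
SE(β̂₁) = √(MSE/Sₓₓ) = √(1575.99/21619) = 0.269997.
t = 1.858 / 0.269997 = 6.882.
df = n − 2 = 379.
One-sided p ≈ 1.0000, which is ≥ 0.025, so fail to reject H₀.
The data do not give significant evidence that the true slope on saturated fat intake is negative.

t = 6.882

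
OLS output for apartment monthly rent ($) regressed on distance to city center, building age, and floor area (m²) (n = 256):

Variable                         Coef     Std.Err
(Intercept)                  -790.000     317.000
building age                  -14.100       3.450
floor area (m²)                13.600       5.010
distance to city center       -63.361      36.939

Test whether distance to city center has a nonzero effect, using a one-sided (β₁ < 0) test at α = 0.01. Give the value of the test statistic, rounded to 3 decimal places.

t = -1.715

Read off: b = -63.361, SE = 36.939 for distance to city center.
H₀: β₁ = 0 vs H₁: β₁ < 0.
t = -63.361 / 36.939 = -1.715.
df = n − k − 1 = 256 − 3 − 1 = 252.
One-sided p ≈ 0.0438, which is ≥ 0.01, so fail to reject H₀.
The data do not give significant evidence that the true slope on distance to city center is negative, holding the other predictors fixed.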